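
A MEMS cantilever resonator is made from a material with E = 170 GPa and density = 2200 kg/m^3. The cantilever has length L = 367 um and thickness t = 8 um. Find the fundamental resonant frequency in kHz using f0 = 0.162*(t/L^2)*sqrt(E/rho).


Step 1: Convert units to SI.
t_SI = 8e-6 m, L_SI = 367e-6 m
Step 2: Calculate sqrt(E/rho).
sqrt(170e9 / 2200) = 8790.49 m/s
Step 3: Compute f0.
f0 = 0.162 * 8e-6 / (367e-6)^2 * 8790.49 = 84583.6 Hz = 84.58 kHz


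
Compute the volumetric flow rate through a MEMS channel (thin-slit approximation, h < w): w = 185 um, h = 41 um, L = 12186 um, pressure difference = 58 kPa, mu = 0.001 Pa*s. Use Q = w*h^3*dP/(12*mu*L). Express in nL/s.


Step 1: Convert all dimensions to SI (meters).
w = 185e-6 m, h = 41e-6 m, L = 12186e-6 m, dP = 58e3 Pa
Step 2: Q = w * h^3 * dP / (12 * mu * L)
Q = 185e-6 * (41e-6)^3 * 58e3 / (12 * 0.001 * 12186e-6) = 5.05718536e-09 m^3/s
Step 3: Convert Q from m^3/s to nL/s (1 m^3 = 1e12 nL, so multiply by 1e12).
Q = 5057.185 nL/s


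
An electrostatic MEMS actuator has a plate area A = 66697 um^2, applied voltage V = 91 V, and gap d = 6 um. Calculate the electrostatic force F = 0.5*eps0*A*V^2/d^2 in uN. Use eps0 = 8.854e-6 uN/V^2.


Step 1: Identify parameters.
eps0 = 8.854e-6 uN/V^2, A = 66697 um^2, V = 91 V, d = 6 um
Step 2: Compute V^2 = 91^2 = 8281
Step 3: Compute d^2 = 6^2 = 36
Step 4: F = 0.5 * 8.854e-6 * 66697 * 8281 / 36
F = 67.92 uN


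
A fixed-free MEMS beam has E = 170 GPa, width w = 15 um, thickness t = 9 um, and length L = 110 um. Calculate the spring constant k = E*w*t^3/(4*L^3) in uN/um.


Step 1: Convert E to consistent units (1 GPa = 1000 uN/um^2).
E = 170 GPa = 170000 uN/um^2
Step 2: Compute t^3 = 9^3 = 729
Step 3: Compute L^3 = 110^3 = 1331000
Step 4: k = 170000 * 15 * 729 / (4 * 1331000)
k = 349.1642 uN/um


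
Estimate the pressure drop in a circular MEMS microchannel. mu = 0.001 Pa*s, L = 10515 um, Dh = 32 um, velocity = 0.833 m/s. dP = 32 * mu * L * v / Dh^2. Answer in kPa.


Step 1: Convert to SI: L = 10515e-6 m, Dh = 32e-6 m
Step 2: dP = 32 * 0.001 * 10515e-6 * 0.833 / (32e-6)^2
Step 3: dP = 273718.59 Pa
Step 4: Convert to kPa: dP = 273.72 kPa


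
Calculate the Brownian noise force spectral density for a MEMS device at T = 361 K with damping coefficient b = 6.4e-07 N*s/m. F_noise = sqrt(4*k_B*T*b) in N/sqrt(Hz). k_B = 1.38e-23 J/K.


Step 1: Compute 4 * k_B * T * b
= 4 * 1.38e-23 * 361 * 6.4e-07
= 1.2753e-26 N^2/Hz
Step 2: F_noise = sqrt(1.2753e-26)
F_noise = 1.13e-13 N/sqrt(Hz)


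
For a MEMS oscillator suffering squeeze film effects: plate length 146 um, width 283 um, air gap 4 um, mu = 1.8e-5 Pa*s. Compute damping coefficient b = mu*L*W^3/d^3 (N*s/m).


Step 1: Convert to SI.
L = 146e-6 m, W = 283e-6 m, d = 4e-6 m
Step 2: W^3 = (283e-6)^3 = 2.27e-11 m^3
Step 3: d^3 = (4e-6)^3 = 6.40e-17 m^3
Step 4: b = 1.8e-5 * 146e-6 * 2.27e-11 / 6.40e-17
b = 9.31e-04 N*s/m


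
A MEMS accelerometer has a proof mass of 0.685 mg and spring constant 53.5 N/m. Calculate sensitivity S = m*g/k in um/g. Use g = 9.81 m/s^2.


Step 1: Convert mass: m = 0.685 mg = 6.85e-07 kg
Step 2: S = m * g / k = 6.85e-07 * 9.81 / 53.5
Step 3: S = 1.26e-07 m/g
Step 4: Convert to um/g: S = 0.126 um/g


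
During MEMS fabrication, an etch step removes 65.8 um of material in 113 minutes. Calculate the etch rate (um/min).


Step 1: Etch rate = depth / time
Step 2: rate = 65.8 / 113
rate = 0.582 um/min


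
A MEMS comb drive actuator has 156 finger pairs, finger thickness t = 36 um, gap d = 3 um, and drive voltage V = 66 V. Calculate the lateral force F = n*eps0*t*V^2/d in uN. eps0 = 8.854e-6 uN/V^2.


Step 1: Parameters: n=156, eps0=8.854e-6 uN/V^2, t=36 um, V=66 V, d=3 um
Step 2: V^2 = 4356
Step 3: F = 156 * 8.854e-6 * 36 * 4356 / 3
F = 72.199 uN


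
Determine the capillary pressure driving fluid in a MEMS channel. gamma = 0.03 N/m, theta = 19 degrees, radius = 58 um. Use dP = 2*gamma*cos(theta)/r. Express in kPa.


Step 1: cos(19 deg) = 0.9455
Step 2: Convert r to m: r = 58e-6 m
Step 3: dP = 2 * 0.03 * 0.9455 / 58e-6 = 978.1 Pa
Step 4: Convert Pa to kPa (divide by 1000).
dP = 0.98 kPa


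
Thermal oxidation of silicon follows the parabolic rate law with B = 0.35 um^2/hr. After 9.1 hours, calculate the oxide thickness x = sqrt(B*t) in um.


Step 1: Compute B*t = 0.35 * 9.1 = 3.185
Step 2: x = sqrt(3.185)
x = 1.785 um


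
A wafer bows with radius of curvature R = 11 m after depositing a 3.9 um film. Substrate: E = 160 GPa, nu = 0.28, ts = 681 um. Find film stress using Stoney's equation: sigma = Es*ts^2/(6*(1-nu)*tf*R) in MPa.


Step 1: Compute numerator: Es * ts^2 = 160 * 681^2 = 74201760 (GPa*um^2)
Step 2: Compute denominator (R in um): 6*(1-nu)*tf*R = 6*0.72*3.9*11e6 = 185328000.0 (um^2)
Step 3: sigma (GPa) = 74201760 / 185328000.0 = 4.00381e-01 GPa
Step 4: Convert to MPa (x1000): sigma = 400.4 MPa


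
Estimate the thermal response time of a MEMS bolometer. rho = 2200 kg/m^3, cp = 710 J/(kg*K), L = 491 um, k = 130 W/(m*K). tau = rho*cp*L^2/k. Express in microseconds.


Step 1: Convert L to m: L = 491e-6 m
Step 2: L^2 = (491e-6)^2 = 2.41081e-07 m^2
Step 3: tau = 2200 * 710 * 2.41081e-07 / 130 = 2.89668094e-03 s
Step 4: Convert to microseconds (multiply by 1e6).
tau = 2896.681 us


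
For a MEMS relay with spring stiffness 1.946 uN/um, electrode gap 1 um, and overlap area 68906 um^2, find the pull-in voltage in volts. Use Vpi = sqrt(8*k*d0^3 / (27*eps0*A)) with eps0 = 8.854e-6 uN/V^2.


Step 1: Compute numerator: 8 * k * d0^3 = 8 * 1.946 * 1^3 = 15.568
Step 2: Compute denominator: 27 * eps0 * A = 27 * 8.854e-6 * 68906 = 16.472531
Step 3: Vpi = sqrt(15.568 / 16.472531)
Vpi = 0.97 V


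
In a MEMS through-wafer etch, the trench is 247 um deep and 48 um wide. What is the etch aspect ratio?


Step 1: AR = depth / width
Step 2: AR = 247 / 48
AR = 5.1


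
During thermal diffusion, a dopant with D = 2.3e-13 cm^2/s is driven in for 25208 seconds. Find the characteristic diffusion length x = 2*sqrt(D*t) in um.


Step 1: Compute D*t = 2.3e-13 * 25208 = 5.79784e-09 cm^2
Step 2: sqrt(D*t) = 7.61435e-05 cm
Step 3: x = 2 * 7.61435e-05 cm = 1.52287e-04 cm
Step 4: Convert to um (1 cm = 1e4 um): x = 1.523 um


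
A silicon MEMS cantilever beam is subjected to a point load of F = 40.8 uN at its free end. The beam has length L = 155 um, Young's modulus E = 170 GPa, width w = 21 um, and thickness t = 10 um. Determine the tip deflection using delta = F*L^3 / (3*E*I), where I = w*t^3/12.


Step 1: Calculate the second moment of area.
I = w * t^3 / 12 = 21 * 10^3 / 12 = 1750.0 um^4
Step 2: Convert E to consistent units (1 GPa = 1000 uN/um^2).
E = 170 GPa = 170000 uN/um^2
Step 3: Calculate tip deflection.
delta = F * L^3 / (3 * E * I)
delta = 40.8 * 155^3 / (3 * 170000 * 1750.0)
delta = 0.1702 um


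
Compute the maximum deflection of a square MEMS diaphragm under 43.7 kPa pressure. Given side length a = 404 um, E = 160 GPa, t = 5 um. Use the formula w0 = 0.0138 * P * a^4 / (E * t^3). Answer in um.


Step 1: Convert pressure to compatible units (E is in GPa, so P in GPa).
P = 43.7 kPa = 43.7e-6 GPa
Step 2: Compute numerator: 0.0138 * P * a^4.
a^4 = 404^4 = 26639462656
numerator = 0.0138 * 43.7e-6 * 26639462656 = 1.60652e+04
Step 3: Compute denominator: E * t^3 = 160 * 5^3 = 20000
Step 4: w0 = numerator / denominator = 1.60652e+04 / 20000 = 0.8033 um


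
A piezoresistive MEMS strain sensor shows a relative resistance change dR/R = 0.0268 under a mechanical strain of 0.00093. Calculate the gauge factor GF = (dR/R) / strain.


Step 1: Identify values.
dR/R = 0.0268, strain = 0.00093
Step 2: GF = (dR/R) / strain = 0.0268 / 0.00093
GF = 28.8


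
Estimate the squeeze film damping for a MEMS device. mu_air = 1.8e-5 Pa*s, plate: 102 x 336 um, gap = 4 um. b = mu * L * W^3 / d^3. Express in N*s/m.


Step 1: Convert to SI.
L = 102e-6 m, W = 336e-6 m, d = 4e-6 m
Step 2: W^3 = (336e-6)^3 = 3.79e-11 m^3
Step 3: d^3 = (4e-6)^3 = 6.40e-17 m^3
Step 4: b = 1.8e-5 * 102e-6 * 3.79e-11 / 6.40e-17
b = 1.09e-03 N*s/m


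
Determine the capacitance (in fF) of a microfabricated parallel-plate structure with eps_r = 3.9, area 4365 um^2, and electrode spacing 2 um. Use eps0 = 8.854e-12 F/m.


Step 1: Convert area to m^2: A = 4365e-12 m^2
Step 2: Convert gap to m: d = 2e-6 m
Step 3: C = eps0 * eps_r * A / d
C = 8.854e-12 * 3.9 * 4365e-12 / 2e-6
Step 4: Convert to fF (multiply by 1e15).
C = 75.36 fF


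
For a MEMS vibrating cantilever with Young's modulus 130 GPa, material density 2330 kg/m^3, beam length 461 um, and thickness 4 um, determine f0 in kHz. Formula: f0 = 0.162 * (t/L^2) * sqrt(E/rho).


Step 1: Convert units to SI.
t_SI = 4e-6 m, L_SI = 461e-6 m
Step 2: Calculate sqrt(E/rho).
sqrt(130e9 / 2330) = 7469.54 m/s
Step 3: Compute f0.
f0 = 0.162 * 4e-6 / (461e-6)^2 * 7469.54 = 22775.5 Hz = 22.78 kHz


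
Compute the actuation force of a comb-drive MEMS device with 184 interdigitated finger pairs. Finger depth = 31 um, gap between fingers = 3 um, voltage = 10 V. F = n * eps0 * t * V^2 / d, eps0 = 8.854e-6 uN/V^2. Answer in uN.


Step 1: Parameters: n=184, eps0=8.854e-6 uN/V^2, t=31 um, V=10 V, d=3 um
Step 2: V^2 = 100
Step 3: F = 184 * 8.854e-6 * 31 * 100 / 3
F = 1.683 uN


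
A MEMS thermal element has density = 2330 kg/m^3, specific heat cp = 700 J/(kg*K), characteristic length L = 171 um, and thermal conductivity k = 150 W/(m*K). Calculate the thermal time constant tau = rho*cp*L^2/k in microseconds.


Step 1: Convert L to m: L = 171e-6 m
Step 2: L^2 = (171e-6)^2 = 2.9241e-08 m^2
Step 3: tau = 2330 * 700 * 2.9241e-08 / 150 = 3.1794714e-04 s
Step 4: Convert to microseconds (multiply by 1e6).
tau = 317.947 us


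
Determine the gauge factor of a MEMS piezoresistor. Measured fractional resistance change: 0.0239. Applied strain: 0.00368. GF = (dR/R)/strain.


Step 1: Identify values.
dR/R = 0.0239, strain = 0.00368
Step 2: GF = (dR/R) / strain = 0.0239 / 0.00368
GF = 6.5


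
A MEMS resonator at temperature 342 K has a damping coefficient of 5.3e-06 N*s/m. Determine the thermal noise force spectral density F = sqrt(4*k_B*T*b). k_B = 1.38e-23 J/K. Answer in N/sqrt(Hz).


Step 1: Compute 4 * k_B * T * b
= 4 * 1.38e-23 * 342 * 5.3e-06
= 1.0006e-25 N^2/Hz
Step 2: F_noise = sqrt(1.0006e-25)
F_noise = 3.16e-13 N/sqrt(Hz)


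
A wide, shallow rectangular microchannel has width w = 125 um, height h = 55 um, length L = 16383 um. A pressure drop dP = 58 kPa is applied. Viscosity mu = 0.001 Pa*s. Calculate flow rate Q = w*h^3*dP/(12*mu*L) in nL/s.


Step 1: Convert all dimensions to SI (meters).
w = 125e-6 m, h = 55e-6 m, L = 16383e-6 m, dP = 58e3 Pa
Step 2: Q = w * h^3 * dP / (12 * mu * L)
Q = 125e-6 * (55e-6)^3 * 58e3 / (12 * 0.001 * 16383e-6) = 6.1355203e-09 m^3/s
Step 3: Convert Q from m^3/s to nL/s (1 m^3 = 1e12 nL, so multiply by 1e12).
Q = 6135.52 nL/s


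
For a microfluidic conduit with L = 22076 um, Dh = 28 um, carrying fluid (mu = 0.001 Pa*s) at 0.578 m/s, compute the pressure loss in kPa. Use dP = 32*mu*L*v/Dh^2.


Step 1: Convert to SI: L = 22076e-6 m, Dh = 28e-6 m
Step 2: dP = 32 * 0.001 * 22076e-6 * 0.578 / (28e-6)^2
Step 3: dP = 520813.39 Pa
Step 4: Convert to kPa: dP = 520.81 kPa


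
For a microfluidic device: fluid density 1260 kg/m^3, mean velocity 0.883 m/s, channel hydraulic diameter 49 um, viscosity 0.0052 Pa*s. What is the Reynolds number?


Step 1: Convert Dh to meters: Dh = 49e-6 m
Step 2: Re = rho * v * Dh / mu
Re = 1260 * 0.883 * 49e-6 / 0.0052
Re = 10.484


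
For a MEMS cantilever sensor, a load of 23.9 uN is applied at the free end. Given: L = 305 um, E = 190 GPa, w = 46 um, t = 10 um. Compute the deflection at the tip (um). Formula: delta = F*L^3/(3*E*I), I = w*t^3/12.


Step 1: Calculate the second moment of area.
I = w * t^3 / 12 = 46 * 10^3 / 12 = 3833.3333 um^4
Step 2: Convert E to consistent units (1 GPa = 1000 uN/um^2).
E = 190 GPa = 190000 uN/um^2
Step 3: Calculate tip deflection.
delta = F * L^3 / (3 * E * I)
delta = 23.9 * 305^3 / (3 * 190000 * 3833.3333)
delta = 0.3103 um


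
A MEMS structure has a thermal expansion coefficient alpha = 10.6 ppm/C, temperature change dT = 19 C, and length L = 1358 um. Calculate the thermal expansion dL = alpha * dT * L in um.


Step 1: Convert CTE: alpha = 10.6 ppm/C = 10.6e-6 /C
Step 2: dL = 10.6e-6 * 19 * 1358
dL = 0.2735 um


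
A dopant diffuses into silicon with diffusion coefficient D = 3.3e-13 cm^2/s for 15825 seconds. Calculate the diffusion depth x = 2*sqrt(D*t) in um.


Step 1: Compute D*t = 3.3e-13 * 15825 = 5.22225e-09 cm^2
Step 2: sqrt(D*t) = 7.22651e-05 cm
Step 3: x = 2 * 7.22651e-05 cm = 1.445302e-04 cm
Step 4: Convert to um (1 cm = 1e4 um): x = 1.445 um


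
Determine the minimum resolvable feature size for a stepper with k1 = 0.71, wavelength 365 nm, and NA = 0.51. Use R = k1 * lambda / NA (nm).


Step 1: Identify values: k1 = 0.71, lambda = 365 nm, NA = 0.51
Step 2: R = k1 * lambda / NA
R = 0.71 * 365 / 0.51
R = 508.1 nm


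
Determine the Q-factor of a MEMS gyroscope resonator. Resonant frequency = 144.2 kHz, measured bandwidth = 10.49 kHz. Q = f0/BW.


Step 1: Q = f0 / bandwidth
Step 2: Q = 144.2 / 10.49
Q = 13.7


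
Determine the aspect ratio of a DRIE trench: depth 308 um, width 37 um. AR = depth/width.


Step 1: AR = depth / width
Step 2: AR = 308 / 37
AR = 8.3


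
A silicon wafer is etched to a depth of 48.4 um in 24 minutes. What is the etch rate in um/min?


Step 1: Etch rate = depth / time
Step 2: rate = 48.4 / 24
rate = 2.017 um/min


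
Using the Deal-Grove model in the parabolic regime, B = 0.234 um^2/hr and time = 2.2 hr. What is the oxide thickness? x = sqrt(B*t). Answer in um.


Step 1: Compute B*t = 0.234 * 2.2 = 0.5148
Step 2: x = sqrt(0.5148)
x = 0.717 um


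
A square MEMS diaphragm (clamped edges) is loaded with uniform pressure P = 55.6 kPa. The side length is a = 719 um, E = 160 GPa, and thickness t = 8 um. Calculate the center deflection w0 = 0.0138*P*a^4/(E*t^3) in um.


Step 1: Convert pressure to compatible units (E is in GPa, so P in GPa).
P = 55.6 kPa = 55.6e-6 GPa
Step 2: Compute numerator: 0.0138 * P * a^4.
a^4 = 719^4 = 267248675521
numerator = 0.0138 * 55.6e-6 * 267248675521 = 2.050546e+05
Step 3: Compute denominator: E * t^3 = 160 * 8^3 = 81920
Step 4: w0 = numerator / denominator = 2.050546e+05 / 81920 = 2.5031 um


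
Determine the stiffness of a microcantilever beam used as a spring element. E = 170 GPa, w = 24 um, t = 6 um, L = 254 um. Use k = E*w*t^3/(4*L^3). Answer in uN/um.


Step 1: Convert E to consistent units (1 GPa = 1000 uN/um^2).
E = 170 GPa = 170000 uN/um^2
Step 2: Compute t^3 = 6^3 = 216
Step 3: Compute L^3 = 254^3 = 16387064
Step 4: k = 170000 * 24 * 216 / (4 * 16387064)
k = 13.4448 uN/um


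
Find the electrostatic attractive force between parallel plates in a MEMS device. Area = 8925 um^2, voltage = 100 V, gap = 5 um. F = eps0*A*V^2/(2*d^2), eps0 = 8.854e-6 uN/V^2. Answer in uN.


Step 1: Identify parameters.
eps0 = 8.854e-6 uN/V^2, A = 8925 um^2, V = 100 V, d = 5 um
Step 2: Compute V^2 = 100^2 = 10000
Step 3: Compute d^2 = 5^2 = 25
Step 4: F = 0.5 * 8.854e-6 * 8925 * 10000 / 25
F = 15.804 uN


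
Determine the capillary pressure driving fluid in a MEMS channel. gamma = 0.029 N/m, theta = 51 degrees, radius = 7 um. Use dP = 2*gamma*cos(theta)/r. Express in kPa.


Step 1: cos(51 deg) = 0.6293
Step 2: Convert r to m: r = 7e-6 m
Step 3: dP = 2 * 0.029 * 0.6293 / 7e-6 = 5214.2 Pa
Step 4: Convert Pa to kPa (divide by 1000).
dP = 5.21 kPa


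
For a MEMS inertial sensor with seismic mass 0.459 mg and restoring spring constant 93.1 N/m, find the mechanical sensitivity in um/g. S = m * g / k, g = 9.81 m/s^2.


Step 1: Convert mass: m = 0.459 mg = 4.59e-07 kg
Step 2: S = m * g / k = 4.59e-07 * 9.81 / 93.1
Step 3: S = 4.84e-08 m/g
Step 4: Convert to um/g: S = 0.048 um/g


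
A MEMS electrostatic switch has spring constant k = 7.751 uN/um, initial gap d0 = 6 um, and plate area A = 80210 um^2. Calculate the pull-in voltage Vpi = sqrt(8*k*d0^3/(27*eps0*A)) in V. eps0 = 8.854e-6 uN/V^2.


Step 1: Compute numerator: 8 * k * d0^3 = 8 * 7.751 * 6^3 = 13393.728
Step 2: Compute denominator: 27 * eps0 * A = 27 * 8.854e-6 * 80210 = 19.174842
Step 3: Vpi = sqrt(13393.728 / 19.174842)
Vpi = 26.43 V


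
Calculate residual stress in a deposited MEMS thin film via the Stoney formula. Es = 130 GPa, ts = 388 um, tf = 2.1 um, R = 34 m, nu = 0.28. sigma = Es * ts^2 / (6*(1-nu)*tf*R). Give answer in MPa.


Step 1: Compute numerator: Es * ts^2 = 130 * 388^2 = 19570720 (GPa*um^2)
Step 2: Compute denominator (R in um): 6*(1-nu)*tf*R = 6*0.72*2.1*34e6 = 308448000.0 (um^2)
Step 3: sigma (GPa) = 19570720 / 308448000.0 = 6.3449e-02 GPa
Step 4: Convert to MPa (x1000): sigma = 63.4 MPa


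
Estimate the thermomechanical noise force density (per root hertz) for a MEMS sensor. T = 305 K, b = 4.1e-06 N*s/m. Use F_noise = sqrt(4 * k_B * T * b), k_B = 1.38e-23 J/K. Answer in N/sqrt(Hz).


Step 1: Compute 4 * k_B * T * b
= 4 * 1.38e-23 * 305 * 4.1e-06
= 6.9028e-26 N^2/Hz
Step 2: F_noise = sqrt(6.9028e-26)
F_noise = 2.63e-13 N/sqrt(Hz)


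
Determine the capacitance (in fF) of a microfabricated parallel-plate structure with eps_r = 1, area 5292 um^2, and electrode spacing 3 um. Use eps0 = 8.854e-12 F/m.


Step 1: Convert area to m^2: A = 5292e-12 m^2
Step 2: Convert gap to m: d = 3e-6 m
Step 3: C = eps0 * eps_r * A / d
C = 8.854e-12 * 1 * 5292e-12 / 3e-6
Step 4: Convert to fF (multiply by 1e15).
C = 15.62 fF


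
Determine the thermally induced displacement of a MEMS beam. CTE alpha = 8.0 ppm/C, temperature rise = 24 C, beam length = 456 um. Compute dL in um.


Step 1: Convert CTE: alpha = 8.0 ppm/C = 8.0e-6 /C
Step 2: dL = 8.0e-6 * 24 * 456
dL = 0.0876 um


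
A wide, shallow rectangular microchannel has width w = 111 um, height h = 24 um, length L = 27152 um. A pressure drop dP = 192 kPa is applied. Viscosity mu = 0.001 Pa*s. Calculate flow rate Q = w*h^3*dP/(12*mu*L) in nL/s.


Step 1: Convert all dimensions to SI (meters).
w = 111e-6 m, h = 24e-6 m, L = 27152e-6 m, dP = 192e3 Pa
Step 2: Q = w * h^3 * dP / (12 * mu * L)
Q = 111e-6 * (24e-6)^3 * 192e3 / (12 * 0.001 * 27152e-6) = 9.0422157e-10 m^3/s
Step 3: Convert Q from m^3/s to nL/s (1 m^3 = 1e12 nL, so multiply by 1e12).
Q = 904.222 nL/s


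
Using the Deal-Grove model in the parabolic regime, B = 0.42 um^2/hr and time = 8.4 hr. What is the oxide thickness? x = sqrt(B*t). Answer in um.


Step 1: Compute B*t = 0.42 * 8.4 = 3.528
Step 2: x = sqrt(3.528)
x = 1.878 um


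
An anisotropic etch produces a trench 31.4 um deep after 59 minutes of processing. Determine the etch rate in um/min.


Step 1: Etch rate = depth / time
Step 2: rate = 31.4 / 59
rate = 0.532 um/min


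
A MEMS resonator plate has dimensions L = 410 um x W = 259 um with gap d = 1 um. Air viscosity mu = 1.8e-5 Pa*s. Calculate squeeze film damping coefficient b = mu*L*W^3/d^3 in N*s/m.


Step 1: Convert to SI.
L = 410e-6 m, W = 259e-6 m, d = 1e-6 m
Step 2: W^3 = (259e-6)^3 = 1.74e-11 m^3
Step 3: d^3 = (1e-6)^3 = 1.00e-18 m^3
Step 4: b = 1.8e-5 * 410e-6 * 1.74e-11 / 1.00e-18
b = 1.28e-01 N*s/m


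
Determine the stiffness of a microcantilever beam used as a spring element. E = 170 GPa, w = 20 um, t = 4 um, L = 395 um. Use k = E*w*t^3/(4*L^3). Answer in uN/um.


Step 1: Convert E to consistent units (1 GPa = 1000 uN/um^2).
E = 170 GPa = 170000 uN/um^2
Step 2: Compute t^3 = 4^3 = 64
Step 3: Compute L^3 = 395^3 = 61629875
Step 4: k = 170000 * 20 * 64 / (4 * 61629875)
k = 0.8827 uN/um


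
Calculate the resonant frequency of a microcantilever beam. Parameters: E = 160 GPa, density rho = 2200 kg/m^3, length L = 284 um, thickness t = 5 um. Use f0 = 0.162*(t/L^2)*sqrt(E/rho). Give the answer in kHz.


Step 1: Convert units to SI.
t_SI = 5e-6 m, L_SI = 284e-6 m
Step 2: Calculate sqrt(E/rho).
sqrt(160e9 / 2200) = 8528.03 m/s
Step 3: Compute f0.
f0 = 0.162 * 5e-6 / (284e-6)^2 * 8528.03 = 85644.0 Hz = 85.64 kHz


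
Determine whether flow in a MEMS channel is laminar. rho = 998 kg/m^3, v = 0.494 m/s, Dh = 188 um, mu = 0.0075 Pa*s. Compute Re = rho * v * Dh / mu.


Step 1: Convert Dh to meters: Dh = 188e-6 m
Step 2: Re = rho * v * Dh / mu
Re = 998 * 0.494 * 188e-6 / 0.0075
Re = 12.358
Since Re = 12.358 is below ~2300, the flow is laminar.


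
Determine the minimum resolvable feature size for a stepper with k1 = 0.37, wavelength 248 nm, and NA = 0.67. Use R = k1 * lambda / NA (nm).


Step 1: Identify values: k1 = 0.37, lambda = 248 nm, NA = 0.67
Step 2: R = k1 * lambda / NA
R = 0.37 * 248 / 0.67
R = 137.0 nm


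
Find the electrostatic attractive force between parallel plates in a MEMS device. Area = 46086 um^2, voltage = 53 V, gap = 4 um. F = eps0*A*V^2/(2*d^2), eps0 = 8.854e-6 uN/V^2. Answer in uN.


Step 1: Identify parameters.
eps0 = 8.854e-6 uN/V^2, A = 46086 um^2, V = 53 V, d = 4 um
Step 2: Compute V^2 = 53^2 = 2809
Step 3: Compute d^2 = 4^2 = 16
Step 4: F = 0.5 * 8.854e-6 * 46086 * 2809 / 16
F = 35.819 uN


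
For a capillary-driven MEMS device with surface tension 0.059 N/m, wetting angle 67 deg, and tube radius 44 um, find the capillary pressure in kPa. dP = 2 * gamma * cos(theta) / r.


Step 1: cos(67 deg) = 0.3907
Step 2: Convert r to m: r = 44e-6 m
Step 3: dP = 2 * 0.059 * 0.3907 / 44e-6 = 1047.8 Pa
Step 4: Convert Pa to kPa (divide by 1000).
dP = 1.05 kPa


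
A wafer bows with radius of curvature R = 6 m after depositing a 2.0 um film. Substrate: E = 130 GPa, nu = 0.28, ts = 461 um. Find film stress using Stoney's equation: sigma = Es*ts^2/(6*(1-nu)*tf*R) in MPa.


Step 1: Compute numerator: Es * ts^2 = 130 * 461^2 = 27627730 (GPa*um^2)
Step 2: Compute denominator (R in um): 6*(1-nu)*tf*R = 6*0.72*2.0*6e6 = 51840000.0 (um^2)
Step 3: sigma (GPa) = 27627730 / 51840000.0 = 5.32942e-01 GPa
Step 4: Convert to MPa (x1000): sigma = 532.9 MPa


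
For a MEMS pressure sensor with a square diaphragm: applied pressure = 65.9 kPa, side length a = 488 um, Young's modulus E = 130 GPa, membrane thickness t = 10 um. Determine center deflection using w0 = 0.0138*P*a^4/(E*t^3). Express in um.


Step 1: Convert pressure to compatible units (E is in GPa, so P in GPa).
P = 65.9 kPa = 65.9e-6 GPa
Step 2: Compute numerator: 0.0138 * P * a^4.
a^4 = 488^4 = 56712564736
numerator = 0.0138 * 65.9e-6 * 56712564736 = 5.15755e+04
Step 3: Compute denominator: E * t^3 = 130 * 10^3 = 130000
Step 4: w0 = numerator / denominator = 5.15755e+04 / 130000 = 0.3967 um


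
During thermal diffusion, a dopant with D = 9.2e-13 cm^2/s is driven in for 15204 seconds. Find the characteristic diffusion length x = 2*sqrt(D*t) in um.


Step 1: Compute D*t = 9.2e-13 * 15204 = 1.398768e-08 cm^2
Step 2: sqrt(D*t) = 1.1827e-04 cm
Step 3: x = 2 * 1.1827e-04 cm = 2.3654e-04 cm
Step 4: Convert to um (1 cm = 1e4 um): x = 2.365 um


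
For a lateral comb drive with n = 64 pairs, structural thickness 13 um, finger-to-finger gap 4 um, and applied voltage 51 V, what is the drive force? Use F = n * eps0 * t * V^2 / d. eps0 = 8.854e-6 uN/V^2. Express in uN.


Step 1: Parameters: n=64, eps0=8.854e-6 uN/V^2, t=13 um, V=51 V, d=4 um
Step 2: V^2 = 2601
Step 3: F = 64 * 8.854e-6 * 13 * 2601 / 4
F = 4.79 uN


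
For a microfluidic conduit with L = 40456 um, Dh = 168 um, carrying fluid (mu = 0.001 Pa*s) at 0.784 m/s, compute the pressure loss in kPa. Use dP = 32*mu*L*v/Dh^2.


Step 1: Convert to SI: L = 40456e-6 m, Dh = 168e-6 m
Step 2: dP = 32 * 0.001 * 40456e-6 * 0.784 / (168e-6)^2
Step 3: dP = 35960.89 Pa
Step 4: Convert to kPa: dP = 35.96 kPa


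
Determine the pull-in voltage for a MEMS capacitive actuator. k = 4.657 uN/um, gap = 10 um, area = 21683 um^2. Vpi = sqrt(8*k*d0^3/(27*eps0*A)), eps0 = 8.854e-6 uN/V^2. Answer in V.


Step 1: Compute numerator: 8 * k * d0^3 = 8 * 4.657 * 10^3 = 37256.0
Step 2: Compute denominator: 27 * eps0 * A = 27 * 8.854e-6 * 21683 = 5.183495
Step 3: Vpi = sqrt(37256.0 / 5.183495)
Vpi = 84.78 V


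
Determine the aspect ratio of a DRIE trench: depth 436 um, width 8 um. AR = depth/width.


Step 1: AR = depth / width
Step 2: AR = 436 / 8
AR = 54.5


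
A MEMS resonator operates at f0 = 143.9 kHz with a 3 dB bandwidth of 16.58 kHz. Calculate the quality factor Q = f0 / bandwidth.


Step 1: Q = f0 / bandwidth
Step 2: Q = 143.9 / 16.58
Q = 8.7


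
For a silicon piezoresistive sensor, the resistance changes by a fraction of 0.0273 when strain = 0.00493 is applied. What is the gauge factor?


Step 1: Identify values.
dR/R = 0.0273, strain = 0.00493
Step 2: GF = (dR/R) / strain = 0.0273 / 0.00493
GF = 5.5


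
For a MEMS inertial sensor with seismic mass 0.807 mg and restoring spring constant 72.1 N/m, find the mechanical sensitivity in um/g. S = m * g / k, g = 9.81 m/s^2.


Step 1: Convert mass: m = 0.807 mg = 8.07e-07 kg
Step 2: S = m * g / k = 8.07e-07 * 9.81 / 72.1
Step 3: S = 1.10e-07 m/g
Step 4: Convert to um/g: S = 0.11 um/g


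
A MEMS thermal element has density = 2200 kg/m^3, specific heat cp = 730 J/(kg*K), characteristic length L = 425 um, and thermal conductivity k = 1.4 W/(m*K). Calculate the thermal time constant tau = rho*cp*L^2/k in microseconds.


Step 1: Convert L to m: L = 425e-6 m
Step 2: L^2 = (425e-6)^2 = 1.80625e-07 m^2
Step 3: tau = 2200 * 730 * 1.80625e-07 / 1.4 = 2.0720267857e-01 s
Step 4: Convert to microseconds (multiply by 1e6).
tau = 207202.679 us


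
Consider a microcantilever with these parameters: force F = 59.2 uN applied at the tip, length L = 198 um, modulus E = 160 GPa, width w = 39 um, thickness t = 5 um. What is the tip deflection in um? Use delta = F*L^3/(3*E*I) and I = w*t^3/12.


Step 1: Calculate the second moment of area.
I = w * t^3 / 12 = 39 * 5^3 / 12 = 406.25 um^4
Step 2: Convert E to consistent units (1 GPa = 1000 uN/um^2).
E = 160 GPa = 160000 uN/um^2
Step 3: Calculate tip deflection.
delta = F * L^3 / (3 * E * I)
delta = 59.2 * 198^3 / (3 * 160000 * 406.25)
delta = 2.3566 um


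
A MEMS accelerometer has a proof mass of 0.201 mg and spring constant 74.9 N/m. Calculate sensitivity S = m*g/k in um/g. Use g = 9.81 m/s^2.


Step 1: Convert mass: m = 0.201 mg = 2.01e-07 kg
Step 2: S = m * g / k = 2.01e-07 * 9.81 / 74.9
Step 3: S = 2.63e-08 m/g
Step 4: Convert to um/g: S = 0.026 um/g


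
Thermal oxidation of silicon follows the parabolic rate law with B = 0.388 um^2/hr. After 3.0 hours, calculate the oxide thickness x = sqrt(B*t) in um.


Step 1: Compute B*t = 0.388 * 3.0 = 1.164
Step 2: x = sqrt(1.164)
x = 1.079 um


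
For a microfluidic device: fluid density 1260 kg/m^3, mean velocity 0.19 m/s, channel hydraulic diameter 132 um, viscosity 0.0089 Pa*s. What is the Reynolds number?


Step 1: Convert Dh to meters: Dh = 132e-6 m
Step 2: Re = rho * v * Dh / mu
Re = 1260 * 0.19 * 132e-6 / 0.0089
Re = 3.551


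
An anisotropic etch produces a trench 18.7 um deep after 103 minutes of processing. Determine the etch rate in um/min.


Step 1: Etch rate = depth / time
Step 2: rate = 18.7 / 103
rate = 0.182 um/min


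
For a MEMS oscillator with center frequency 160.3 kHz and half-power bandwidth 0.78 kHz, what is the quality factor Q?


Step 1: Q = f0 / bandwidth
Step 2: Q = 160.3 / 0.78
Q = 205.5


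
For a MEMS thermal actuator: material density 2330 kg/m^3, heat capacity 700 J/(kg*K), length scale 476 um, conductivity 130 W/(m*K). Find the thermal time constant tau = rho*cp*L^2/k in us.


Step 1: Convert L to m: L = 476e-6 m
Step 2: L^2 = (476e-6)^2 = 2.26576e-07 m^2
Step 3: tau = 2330 * 700 * 2.26576e-07 / 130 = 2.84265735e-03 s
Step 4: Convert to microseconds (multiply by 1e6).
tau = 2842.657 us


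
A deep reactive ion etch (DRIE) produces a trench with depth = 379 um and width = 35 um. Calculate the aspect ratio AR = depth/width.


Step 1: AR = depth / width
Step 2: AR = 379 / 35
AR = 10.8


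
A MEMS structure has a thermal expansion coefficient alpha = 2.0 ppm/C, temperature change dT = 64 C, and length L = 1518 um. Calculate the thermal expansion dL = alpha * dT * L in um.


Step 1: Convert CTE: alpha = 2.0 ppm/C = 2.0e-6 /C
Step 2: dL = 2.0e-6 * 64 * 1518
dL = 0.1943 um


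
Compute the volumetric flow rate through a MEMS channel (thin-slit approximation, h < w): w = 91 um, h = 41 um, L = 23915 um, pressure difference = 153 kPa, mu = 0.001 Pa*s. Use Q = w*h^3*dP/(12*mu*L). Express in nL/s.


Step 1: Convert all dimensions to SI (meters).
w = 91e-6 m, h = 41e-6 m, L = 23915e-6 m, dP = 153e3 Pa
Step 2: Q = w * h^3 * dP / (12 * mu * L)
Q = 91e-6 * (41e-6)^3 * 153e3 / (12 * 0.001 * 23915e-6) = 3.34374201e-09 m^3/s
Step 3: Convert Q from m^3/s to nL/s (1 m^3 = 1e12 nL, so multiply by 1e12).
Q = 3343.742 nL/s


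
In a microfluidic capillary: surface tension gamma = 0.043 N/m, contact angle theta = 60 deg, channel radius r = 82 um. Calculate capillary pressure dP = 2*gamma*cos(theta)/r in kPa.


Step 1: cos(60 deg) = 0.5
Step 2: Convert r to m: r = 82e-6 m
Step 3: dP = 2 * 0.043 * 0.5 / 82e-6 = 524.4 Pa
Step 4: Convert Pa to kPa (divide by 1000).
dP = 0.52 kPa


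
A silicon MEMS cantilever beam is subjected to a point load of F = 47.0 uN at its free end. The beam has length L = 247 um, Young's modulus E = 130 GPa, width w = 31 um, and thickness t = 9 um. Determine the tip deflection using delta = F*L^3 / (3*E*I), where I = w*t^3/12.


Step 1: Calculate the second moment of area.
I = w * t^3 / 12 = 31 * 9^3 / 12 = 1883.25 um^4
Step 2: Convert E to consistent units (1 GPa = 1000 uN/um^2).
E = 130 GPa = 130000 uN/um^2
Step 3: Calculate tip deflection.
delta = F * L^3 / (3 * E * I)
delta = 47.0 * 247^3 / (3 * 130000 * 1883.25)
delta = 0.9643 um


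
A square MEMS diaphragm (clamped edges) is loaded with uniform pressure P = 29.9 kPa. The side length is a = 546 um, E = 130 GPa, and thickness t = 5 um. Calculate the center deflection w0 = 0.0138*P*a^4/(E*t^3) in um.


Step 1: Convert pressure to compatible units (E is in GPa, so P in GPa).
P = 29.9 kPa = 29.9e-6 GPa
Step 2: Compute numerator: 0.0138 * P * a^4.
a^4 = 546^4 = 88873149456
numerator = 0.0138 * 29.9e-6 * 88873149456 = 3.667084e+04
Step 3: Compute denominator: E * t^3 = 130 * 5^3 = 16250
Step 4: w0 = numerator / denominator = 3.667084e+04 / 16250 = 2.2567 um


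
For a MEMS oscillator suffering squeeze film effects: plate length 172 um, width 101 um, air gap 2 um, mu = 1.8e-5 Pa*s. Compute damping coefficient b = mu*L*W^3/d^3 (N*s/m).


Step 1: Convert to SI.
L = 172e-6 m, W = 101e-6 m, d = 2e-6 m
Step 2: W^3 = (101e-6)^3 = 1.03e-12 m^3
Step 3: d^3 = (2e-6)^3 = 8.00e-18 m^3
Step 4: b = 1.8e-5 * 172e-6 * 1.03e-12 / 8.00e-18
b = 3.99e-04 N*s/m


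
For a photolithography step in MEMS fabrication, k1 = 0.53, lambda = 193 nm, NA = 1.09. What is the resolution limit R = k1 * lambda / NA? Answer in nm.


Step 1: Identify values: k1 = 0.53, lambda = 193 nm, NA = 1.09
Step 2: R = k1 * lambda / NA
R = 0.53 * 193 / 1.09
R = 93.8 nm


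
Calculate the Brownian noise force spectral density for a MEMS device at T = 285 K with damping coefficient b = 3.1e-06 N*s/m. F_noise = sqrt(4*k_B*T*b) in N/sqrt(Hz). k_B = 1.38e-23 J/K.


Step 1: Compute 4 * k_B * T * b
= 4 * 1.38e-23 * 285 * 3.1e-06
= 4.8769e-26 N^2/Hz
Step 2: F_noise = sqrt(4.8769e-26)
F_noise = 2.21e-13 N/sqrt(Hz)


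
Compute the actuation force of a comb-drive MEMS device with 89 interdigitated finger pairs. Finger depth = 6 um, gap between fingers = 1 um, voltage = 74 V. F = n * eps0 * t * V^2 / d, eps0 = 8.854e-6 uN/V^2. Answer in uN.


Step 1: Parameters: n=89, eps0=8.854e-6 uN/V^2, t=6 um, V=74 V, d=1 um
Step 2: V^2 = 5476
Step 3: F = 89 * 8.854e-6 * 6 * 5476 / 1
F = 25.891 uN


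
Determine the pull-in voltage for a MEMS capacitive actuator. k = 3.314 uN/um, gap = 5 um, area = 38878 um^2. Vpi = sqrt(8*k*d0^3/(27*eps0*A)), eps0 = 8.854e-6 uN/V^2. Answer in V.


Step 1: Compute numerator: 8 * k * d0^3 = 8 * 3.314 * 5^3 = 3314.0
Step 2: Compute denominator: 27 * eps0 * A = 27 * 8.854e-6 * 38878 = 9.294097
Step 3: Vpi = sqrt(3314.0 / 9.294097)
Vpi = 18.88 V


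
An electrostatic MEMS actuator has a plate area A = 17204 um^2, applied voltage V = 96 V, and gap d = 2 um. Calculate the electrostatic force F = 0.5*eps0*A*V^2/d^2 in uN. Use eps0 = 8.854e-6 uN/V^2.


Step 1: Identify parameters.
eps0 = 8.854e-6 uN/V^2, A = 17204 um^2, V = 96 V, d = 2 um
Step 2: Compute V^2 = 96^2 = 9216
Step 3: Compute d^2 = 2^2 = 4
Step 4: F = 0.5 * 8.854e-6 * 17204 * 9216 / 4
F = 175.477 uN


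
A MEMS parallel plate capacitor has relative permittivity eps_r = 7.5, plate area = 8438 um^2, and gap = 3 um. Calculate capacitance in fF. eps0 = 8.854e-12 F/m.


Step 1: Convert area to m^2: A = 8438e-12 m^2
Step 2: Convert gap to m: d = 3e-6 m
Step 3: C = eps0 * eps_r * A / d
C = 8.854e-12 * 7.5 * 8438e-12 / 3e-6
Step 4: Convert to fF (multiply by 1e15).
C = 186.78 fF


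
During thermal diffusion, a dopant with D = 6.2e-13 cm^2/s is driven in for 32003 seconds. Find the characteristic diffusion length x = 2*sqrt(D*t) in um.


Step 1: Compute D*t = 6.2e-13 * 32003 = 1.984186e-08 cm^2
Step 2: sqrt(D*t) = 1.40861e-04 cm
Step 3: x = 2 * 1.40861e-04 cm = 2.81722e-04 cm
Step 4: Convert to um (1 cm = 1e4 um): x = 2.817 um


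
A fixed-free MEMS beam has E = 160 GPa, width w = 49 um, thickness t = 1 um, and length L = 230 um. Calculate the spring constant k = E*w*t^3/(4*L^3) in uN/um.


Step 1: Convert E to consistent units (1 GPa = 1000 uN/um^2).
E = 160 GPa = 160000 uN/um^2
Step 2: Compute t^3 = 1^3 = 1
Step 3: Compute L^3 = 230^3 = 12167000
Step 4: k = 160000 * 49 * 1 / (4 * 12167000)
k = 0.1611 uN/um


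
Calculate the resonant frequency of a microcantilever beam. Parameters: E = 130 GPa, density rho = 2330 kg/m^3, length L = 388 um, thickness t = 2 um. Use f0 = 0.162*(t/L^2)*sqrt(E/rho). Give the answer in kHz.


Step 1: Convert units to SI.
t_SI = 2e-6 m, L_SI = 388e-6 m
Step 2: Calculate sqrt(E/rho).
sqrt(130e9 / 2330) = 7469.54 m/s
Step 3: Compute f0.
f0 = 0.162 * 2e-6 / (388e-6)^2 * 7469.54 = 16075.9 Hz = 16.08 kHz


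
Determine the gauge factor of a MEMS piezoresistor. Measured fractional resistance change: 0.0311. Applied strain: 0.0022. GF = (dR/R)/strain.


Step 1: Identify values.
dR/R = 0.0311, strain = 0.0022
Step 2: GF = (dR/R) / strain = 0.0311 / 0.0022
GF = 14.1


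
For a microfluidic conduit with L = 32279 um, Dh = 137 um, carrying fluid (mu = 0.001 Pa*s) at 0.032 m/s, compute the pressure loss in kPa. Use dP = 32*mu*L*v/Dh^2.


Step 1: Convert to SI: L = 32279e-6 m, Dh = 137e-6 m
Step 2: dP = 32 * 0.001 * 32279e-6 * 0.032 / (137e-6)^2
Step 3: dP = 1761.08 Pa
Step 4: Convert to kPa: dP = 1.76 kPa


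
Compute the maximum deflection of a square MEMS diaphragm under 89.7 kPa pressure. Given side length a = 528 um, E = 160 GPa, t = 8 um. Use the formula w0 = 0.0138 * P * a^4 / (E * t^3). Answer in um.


Step 1: Convert pressure to compatible units (E is in GPa, so P in GPa).
P = 89.7 kPa = 89.7e-6 GPa
Step 2: Compute numerator: 0.0138 * P * a^4.
a^4 = 528^4 = 77720518656
numerator = 0.0138 * 89.7e-6 * 77720518656 = 9.620712e+04
Step 3: Compute denominator: E * t^3 = 160 * 8^3 = 81920
Step 4: w0 = numerator / denominator = 9.620712e+04 / 81920 = 1.1744 um


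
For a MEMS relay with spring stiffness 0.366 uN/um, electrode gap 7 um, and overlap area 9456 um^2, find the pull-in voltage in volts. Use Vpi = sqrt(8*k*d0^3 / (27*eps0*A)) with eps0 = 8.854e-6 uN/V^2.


Step 1: Compute numerator: 8 * k * d0^3 = 8 * 0.366 * 7^3 = 1004.304
Step 2: Compute denominator: 27 * eps0 * A = 27 * 8.854e-6 * 9456 = 2.260532
Step 3: Vpi = sqrt(1004.304 / 2.260532)
Vpi = 21.08 V


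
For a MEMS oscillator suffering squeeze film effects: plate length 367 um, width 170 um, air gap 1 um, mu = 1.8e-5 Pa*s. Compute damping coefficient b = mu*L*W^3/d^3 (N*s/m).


Step 1: Convert to SI.
L = 367e-6 m, W = 170e-6 m, d = 1e-6 m
Step 2: W^3 = (170e-6)^3 = 4.91e-12 m^3
Step 3: d^3 = (1e-6)^3 = 1.00e-18 m^3
Step 4: b = 1.8e-5 * 367e-6 * 4.91e-12 / 1.00e-18
b = 3.25e-02 N*s/m


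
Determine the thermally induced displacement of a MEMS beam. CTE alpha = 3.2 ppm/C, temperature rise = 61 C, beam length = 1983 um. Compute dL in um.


Step 1: Convert CTE: alpha = 3.2 ppm/C = 3.2e-6 /C
Step 2: dL = 3.2e-6 * 61 * 1983
dL = 0.3871 um


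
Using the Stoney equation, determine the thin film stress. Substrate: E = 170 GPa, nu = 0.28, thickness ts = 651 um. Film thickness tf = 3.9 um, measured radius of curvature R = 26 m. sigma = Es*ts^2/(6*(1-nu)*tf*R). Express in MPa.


Step 1: Compute numerator: Es * ts^2 = 170 * 651^2 = 72046170 (GPa*um^2)
Step 2: Compute denominator (R in um): 6*(1-nu)*tf*R = 6*0.72*3.9*26e6 = 438048000.0 (um^2)
Step 3: sigma (GPa) = 72046170 / 438048000.0 = 1.64471e-01 GPa
Step 4: Convert to MPa (x1000): sigma = 164.5 MPa


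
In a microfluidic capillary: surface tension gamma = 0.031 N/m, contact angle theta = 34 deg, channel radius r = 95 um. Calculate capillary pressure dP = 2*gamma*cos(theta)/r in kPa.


Step 1: cos(34 deg) = 0.829
Step 2: Convert r to m: r = 95e-6 m
Step 3: dP = 2 * 0.031 * 0.829 / 95e-6 = 541.0 Pa
Step 4: Convert Pa to kPa (divide by 1000).
dP = 0.54 kPa


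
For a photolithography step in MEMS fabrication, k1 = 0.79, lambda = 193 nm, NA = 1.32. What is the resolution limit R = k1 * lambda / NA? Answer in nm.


Step 1: Identify values: k1 = 0.79, lambda = 193 nm, NA = 1.32
Step 2: R = k1 * lambda / NA
R = 0.79 * 193 / 1.32
R = 115.5 nm


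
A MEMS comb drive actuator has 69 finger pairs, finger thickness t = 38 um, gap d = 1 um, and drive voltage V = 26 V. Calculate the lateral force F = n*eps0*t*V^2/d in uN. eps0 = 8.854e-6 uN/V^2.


Step 1: Parameters: n=69, eps0=8.854e-6 uN/V^2, t=38 um, V=26 V, d=1 um
Step 2: V^2 = 676
Step 3: F = 69 * 8.854e-6 * 38 * 676 / 1
F = 15.693 uN


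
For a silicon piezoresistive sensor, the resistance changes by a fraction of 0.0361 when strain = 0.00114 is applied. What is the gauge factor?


Step 1: Identify values.
dR/R = 0.0361, strain = 0.00114
Step 2: GF = (dR/R) / strain = 0.0361 / 0.00114
GF = 31.7


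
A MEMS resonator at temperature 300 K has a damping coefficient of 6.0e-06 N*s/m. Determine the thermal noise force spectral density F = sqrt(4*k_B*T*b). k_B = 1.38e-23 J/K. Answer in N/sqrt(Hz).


Step 1: Compute 4 * k_B * T * b
= 4 * 1.38e-23 * 300 * 6.0e-06
= 9.9360e-26 N^2/Hz
Step 2: F_noise = sqrt(9.9360e-26)
F_noise = 3.15e-13 N/sqrt(Hz)


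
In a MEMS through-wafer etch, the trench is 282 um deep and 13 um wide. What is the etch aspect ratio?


Step 1: AR = depth / width
Step 2: AR = 282 / 13
AR = 21.7


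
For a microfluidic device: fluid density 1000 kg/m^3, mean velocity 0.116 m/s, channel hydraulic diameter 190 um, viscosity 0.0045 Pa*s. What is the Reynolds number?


Step 1: Convert Dh to meters: Dh = 190e-6 m
Step 2: Re = rho * v * Dh / mu
Re = 1000 * 0.116 * 190e-6 / 0.0045
Re = 4.898


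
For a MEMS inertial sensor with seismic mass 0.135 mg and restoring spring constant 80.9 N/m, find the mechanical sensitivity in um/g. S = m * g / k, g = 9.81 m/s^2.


Step 1: Convert mass: m = 0.135 mg = 1.35e-07 kg
Step 2: S = m * g / k = 1.35e-07 * 9.81 / 80.9
Step 3: S = 1.64e-08 m/g
Step 4: Convert to um/g: S = 0.016 um/g


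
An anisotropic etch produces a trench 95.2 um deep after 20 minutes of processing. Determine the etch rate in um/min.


Step 1: Etch rate = depth / time
Step 2: rate = 95.2 / 20
rate = 4.76 um/min


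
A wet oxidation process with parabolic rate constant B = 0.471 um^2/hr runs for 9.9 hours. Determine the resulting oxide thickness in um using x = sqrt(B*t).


Step 1: Compute B*t = 0.471 * 9.9 = 4.6629
Step 2: x = sqrt(4.6629)
x = 2.159 um


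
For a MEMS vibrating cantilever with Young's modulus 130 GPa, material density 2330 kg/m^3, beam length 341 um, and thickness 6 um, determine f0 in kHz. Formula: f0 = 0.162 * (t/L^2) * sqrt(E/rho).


Step 1: Convert units to SI.
t_SI = 6e-6 m, L_SI = 341e-6 m
Step 2: Calculate sqrt(E/rho).
sqrt(130e9 / 2330) = 7469.54 m/s
Step 3: Compute f0.
f0 = 0.162 * 6e-6 / (341e-6)^2 * 7469.54 = 62438.3 Hz = 62.44 kHz
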